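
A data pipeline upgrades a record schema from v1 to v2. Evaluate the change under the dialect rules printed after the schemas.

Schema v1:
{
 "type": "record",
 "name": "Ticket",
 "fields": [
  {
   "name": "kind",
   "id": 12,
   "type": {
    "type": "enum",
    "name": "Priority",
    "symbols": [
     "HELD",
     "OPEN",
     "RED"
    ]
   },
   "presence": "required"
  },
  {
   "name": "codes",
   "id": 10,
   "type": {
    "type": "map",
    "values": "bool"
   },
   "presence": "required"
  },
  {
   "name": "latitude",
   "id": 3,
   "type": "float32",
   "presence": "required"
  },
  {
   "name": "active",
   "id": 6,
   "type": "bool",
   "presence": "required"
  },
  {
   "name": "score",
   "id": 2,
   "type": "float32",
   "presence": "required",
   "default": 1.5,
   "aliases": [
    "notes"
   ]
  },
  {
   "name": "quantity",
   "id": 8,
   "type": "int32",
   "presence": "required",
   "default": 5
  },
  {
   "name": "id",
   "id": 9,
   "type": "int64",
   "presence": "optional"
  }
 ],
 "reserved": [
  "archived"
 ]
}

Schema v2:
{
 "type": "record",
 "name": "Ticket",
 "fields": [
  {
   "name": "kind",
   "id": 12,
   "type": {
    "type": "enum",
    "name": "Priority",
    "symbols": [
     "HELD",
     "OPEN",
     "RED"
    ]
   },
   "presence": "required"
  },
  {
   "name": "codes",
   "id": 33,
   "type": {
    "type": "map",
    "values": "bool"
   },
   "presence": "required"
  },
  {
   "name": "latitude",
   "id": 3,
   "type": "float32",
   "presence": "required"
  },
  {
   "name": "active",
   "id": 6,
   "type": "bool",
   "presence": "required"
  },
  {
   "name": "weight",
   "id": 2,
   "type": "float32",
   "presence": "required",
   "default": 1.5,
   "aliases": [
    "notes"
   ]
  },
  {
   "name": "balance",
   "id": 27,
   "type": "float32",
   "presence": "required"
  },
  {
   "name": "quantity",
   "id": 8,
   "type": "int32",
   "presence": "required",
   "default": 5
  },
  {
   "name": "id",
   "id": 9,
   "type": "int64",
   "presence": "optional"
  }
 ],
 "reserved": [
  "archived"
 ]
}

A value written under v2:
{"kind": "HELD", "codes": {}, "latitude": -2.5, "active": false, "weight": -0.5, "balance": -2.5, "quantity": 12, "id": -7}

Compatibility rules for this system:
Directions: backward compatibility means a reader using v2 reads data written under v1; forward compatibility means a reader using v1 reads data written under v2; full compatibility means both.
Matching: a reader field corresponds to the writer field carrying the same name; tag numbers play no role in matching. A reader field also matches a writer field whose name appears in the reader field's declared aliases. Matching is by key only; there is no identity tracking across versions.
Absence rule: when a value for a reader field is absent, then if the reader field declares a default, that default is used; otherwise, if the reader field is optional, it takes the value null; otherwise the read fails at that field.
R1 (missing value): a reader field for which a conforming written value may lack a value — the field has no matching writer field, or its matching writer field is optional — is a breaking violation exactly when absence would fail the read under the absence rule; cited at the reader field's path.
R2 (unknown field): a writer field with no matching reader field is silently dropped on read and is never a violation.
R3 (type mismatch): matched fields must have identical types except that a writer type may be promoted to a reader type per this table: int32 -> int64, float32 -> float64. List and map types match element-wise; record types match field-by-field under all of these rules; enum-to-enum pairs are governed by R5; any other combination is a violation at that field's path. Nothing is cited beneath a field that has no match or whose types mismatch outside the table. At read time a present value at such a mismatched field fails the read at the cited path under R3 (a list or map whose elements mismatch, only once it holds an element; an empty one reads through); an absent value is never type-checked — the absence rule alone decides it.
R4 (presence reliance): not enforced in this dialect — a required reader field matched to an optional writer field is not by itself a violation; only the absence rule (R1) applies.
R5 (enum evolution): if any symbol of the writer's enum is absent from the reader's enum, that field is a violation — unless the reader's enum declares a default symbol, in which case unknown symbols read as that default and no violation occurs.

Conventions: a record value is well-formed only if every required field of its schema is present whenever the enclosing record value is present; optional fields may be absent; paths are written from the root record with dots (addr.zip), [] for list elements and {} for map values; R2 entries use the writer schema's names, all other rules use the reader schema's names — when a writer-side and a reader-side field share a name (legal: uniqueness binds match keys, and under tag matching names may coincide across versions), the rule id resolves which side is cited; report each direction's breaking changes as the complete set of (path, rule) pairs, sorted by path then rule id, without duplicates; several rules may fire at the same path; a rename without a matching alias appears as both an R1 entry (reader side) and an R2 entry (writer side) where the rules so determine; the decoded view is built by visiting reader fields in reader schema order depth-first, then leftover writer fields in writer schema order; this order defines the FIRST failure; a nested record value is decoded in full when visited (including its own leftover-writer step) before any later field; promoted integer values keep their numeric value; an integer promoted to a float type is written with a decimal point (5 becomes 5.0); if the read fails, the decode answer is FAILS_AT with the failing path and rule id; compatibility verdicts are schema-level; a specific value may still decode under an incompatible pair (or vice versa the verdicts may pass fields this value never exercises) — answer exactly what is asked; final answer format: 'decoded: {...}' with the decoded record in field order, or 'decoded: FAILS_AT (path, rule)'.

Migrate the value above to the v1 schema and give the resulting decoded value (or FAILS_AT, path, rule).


decoded: {"kind": "HELD", "codes": {}, "latitude": -2.5, "active": false, "score": 1.5, "quantity": 12, "id": -7}

the writer's type comes first in each Ticket pair
migrating the Ticket value to v1:
  kind := "HELD"
  codes := {}
  latitude := -2.5
  active := false
  score := 1.5 (no value, default fills)
  quantity := 12
  id := -7
  writer weight: unmatched, discarded
  writer balance: unmatched, discarded
  => decoded: {"kind": "HELD", "codes": {}, "latitude": -2.5, "active": false, "score": 1.5, "quantity": 12, "id": -7}
the rest of the Ticket diff is inert for this question:
  field codes in record Ticket: tag 10 changed to 33 -> triggers nothing under the printed rules; the Ticket answer is the same either way
  added field balance to record Ticket: required float32, tag 27 (in v2 it sits immediately before quantity) -> shifts the Ticket verdicts, not this decode


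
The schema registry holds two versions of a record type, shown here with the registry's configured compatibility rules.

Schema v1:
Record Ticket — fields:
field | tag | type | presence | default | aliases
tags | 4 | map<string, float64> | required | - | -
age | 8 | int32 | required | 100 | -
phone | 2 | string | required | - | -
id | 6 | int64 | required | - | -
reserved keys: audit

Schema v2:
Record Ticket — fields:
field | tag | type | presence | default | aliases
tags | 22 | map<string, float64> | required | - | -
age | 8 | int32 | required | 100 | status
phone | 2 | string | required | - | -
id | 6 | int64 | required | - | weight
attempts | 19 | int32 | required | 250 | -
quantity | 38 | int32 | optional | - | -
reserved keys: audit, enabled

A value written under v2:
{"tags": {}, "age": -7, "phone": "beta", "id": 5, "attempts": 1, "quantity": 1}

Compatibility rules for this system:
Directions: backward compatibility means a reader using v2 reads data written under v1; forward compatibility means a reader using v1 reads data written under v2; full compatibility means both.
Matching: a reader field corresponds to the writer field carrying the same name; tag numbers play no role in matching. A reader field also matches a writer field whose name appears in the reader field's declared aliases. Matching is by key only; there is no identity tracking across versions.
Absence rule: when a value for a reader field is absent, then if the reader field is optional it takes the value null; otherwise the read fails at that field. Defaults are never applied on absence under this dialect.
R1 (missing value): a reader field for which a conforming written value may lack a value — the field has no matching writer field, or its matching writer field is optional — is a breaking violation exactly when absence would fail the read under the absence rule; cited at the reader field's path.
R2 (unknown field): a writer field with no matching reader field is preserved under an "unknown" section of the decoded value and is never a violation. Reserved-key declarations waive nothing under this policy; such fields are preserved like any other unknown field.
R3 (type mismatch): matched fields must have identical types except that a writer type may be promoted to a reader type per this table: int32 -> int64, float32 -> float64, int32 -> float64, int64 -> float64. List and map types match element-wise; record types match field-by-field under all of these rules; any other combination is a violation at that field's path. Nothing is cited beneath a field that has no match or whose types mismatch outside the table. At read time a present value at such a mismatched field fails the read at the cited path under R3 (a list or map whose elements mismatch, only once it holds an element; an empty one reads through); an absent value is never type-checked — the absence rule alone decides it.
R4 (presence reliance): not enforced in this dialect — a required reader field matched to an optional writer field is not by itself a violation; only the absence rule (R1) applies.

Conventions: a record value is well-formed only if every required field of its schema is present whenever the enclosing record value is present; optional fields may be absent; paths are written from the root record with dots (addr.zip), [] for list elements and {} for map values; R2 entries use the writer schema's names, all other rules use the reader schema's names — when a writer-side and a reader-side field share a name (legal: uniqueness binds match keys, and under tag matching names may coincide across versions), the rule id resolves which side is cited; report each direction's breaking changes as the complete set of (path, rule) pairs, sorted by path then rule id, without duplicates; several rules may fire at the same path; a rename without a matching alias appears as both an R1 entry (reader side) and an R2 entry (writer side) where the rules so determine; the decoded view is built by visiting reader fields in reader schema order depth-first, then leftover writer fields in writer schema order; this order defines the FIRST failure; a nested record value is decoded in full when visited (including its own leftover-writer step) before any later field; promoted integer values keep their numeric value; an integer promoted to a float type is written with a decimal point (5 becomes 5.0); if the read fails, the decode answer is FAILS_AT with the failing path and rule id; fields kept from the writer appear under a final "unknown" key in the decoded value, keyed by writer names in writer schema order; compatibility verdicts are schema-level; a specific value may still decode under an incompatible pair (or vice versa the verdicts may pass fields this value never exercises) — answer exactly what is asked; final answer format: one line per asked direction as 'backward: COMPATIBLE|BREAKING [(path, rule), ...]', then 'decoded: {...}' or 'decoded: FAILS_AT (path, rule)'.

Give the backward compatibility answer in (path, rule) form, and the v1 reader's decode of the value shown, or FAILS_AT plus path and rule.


backward: BREAKING [(attempts, R1)]; decoded: {"tags": {}, "age": -7, "phone": "beta", "id": 5, "unknown": {"attempts": 1, "quantity": 1}}

in Ticket below, arrows point writer -> reader
backward for Ticket (reader v2, writer v1):
  tags: paired with writer tags (map<string, float64> -> map<string, float64>; writer required)
  age: paired with writer age (int32 -> int32; writer required)
  phone: paired with writer phone (string -> string; writer required)
  id: paired with writer id (int64 -> int64; writer required)
  no writer field matches reader attempts
  no writer field matches reader quantity
  R1 fires at attempts
  => backward: BREAKING (1)
migrating the Ticket value to v1:
  tags := {}
  age := -7
  phone := "beta"
  id := 5
  writer attempts: kept under "unknown"
  writer quantity: kept under "unknown"
  => decoded: {"tags": {}, "age": -7, "phone": "beta", "id": 5, "unknown": {"attempts": 1, "quantity": 1}}
ruling out the remaining Ticket differences:
  field tags in record Ticket: tag 4 changed to 22 -> inert for the asked Ticket verdict: nothing fires


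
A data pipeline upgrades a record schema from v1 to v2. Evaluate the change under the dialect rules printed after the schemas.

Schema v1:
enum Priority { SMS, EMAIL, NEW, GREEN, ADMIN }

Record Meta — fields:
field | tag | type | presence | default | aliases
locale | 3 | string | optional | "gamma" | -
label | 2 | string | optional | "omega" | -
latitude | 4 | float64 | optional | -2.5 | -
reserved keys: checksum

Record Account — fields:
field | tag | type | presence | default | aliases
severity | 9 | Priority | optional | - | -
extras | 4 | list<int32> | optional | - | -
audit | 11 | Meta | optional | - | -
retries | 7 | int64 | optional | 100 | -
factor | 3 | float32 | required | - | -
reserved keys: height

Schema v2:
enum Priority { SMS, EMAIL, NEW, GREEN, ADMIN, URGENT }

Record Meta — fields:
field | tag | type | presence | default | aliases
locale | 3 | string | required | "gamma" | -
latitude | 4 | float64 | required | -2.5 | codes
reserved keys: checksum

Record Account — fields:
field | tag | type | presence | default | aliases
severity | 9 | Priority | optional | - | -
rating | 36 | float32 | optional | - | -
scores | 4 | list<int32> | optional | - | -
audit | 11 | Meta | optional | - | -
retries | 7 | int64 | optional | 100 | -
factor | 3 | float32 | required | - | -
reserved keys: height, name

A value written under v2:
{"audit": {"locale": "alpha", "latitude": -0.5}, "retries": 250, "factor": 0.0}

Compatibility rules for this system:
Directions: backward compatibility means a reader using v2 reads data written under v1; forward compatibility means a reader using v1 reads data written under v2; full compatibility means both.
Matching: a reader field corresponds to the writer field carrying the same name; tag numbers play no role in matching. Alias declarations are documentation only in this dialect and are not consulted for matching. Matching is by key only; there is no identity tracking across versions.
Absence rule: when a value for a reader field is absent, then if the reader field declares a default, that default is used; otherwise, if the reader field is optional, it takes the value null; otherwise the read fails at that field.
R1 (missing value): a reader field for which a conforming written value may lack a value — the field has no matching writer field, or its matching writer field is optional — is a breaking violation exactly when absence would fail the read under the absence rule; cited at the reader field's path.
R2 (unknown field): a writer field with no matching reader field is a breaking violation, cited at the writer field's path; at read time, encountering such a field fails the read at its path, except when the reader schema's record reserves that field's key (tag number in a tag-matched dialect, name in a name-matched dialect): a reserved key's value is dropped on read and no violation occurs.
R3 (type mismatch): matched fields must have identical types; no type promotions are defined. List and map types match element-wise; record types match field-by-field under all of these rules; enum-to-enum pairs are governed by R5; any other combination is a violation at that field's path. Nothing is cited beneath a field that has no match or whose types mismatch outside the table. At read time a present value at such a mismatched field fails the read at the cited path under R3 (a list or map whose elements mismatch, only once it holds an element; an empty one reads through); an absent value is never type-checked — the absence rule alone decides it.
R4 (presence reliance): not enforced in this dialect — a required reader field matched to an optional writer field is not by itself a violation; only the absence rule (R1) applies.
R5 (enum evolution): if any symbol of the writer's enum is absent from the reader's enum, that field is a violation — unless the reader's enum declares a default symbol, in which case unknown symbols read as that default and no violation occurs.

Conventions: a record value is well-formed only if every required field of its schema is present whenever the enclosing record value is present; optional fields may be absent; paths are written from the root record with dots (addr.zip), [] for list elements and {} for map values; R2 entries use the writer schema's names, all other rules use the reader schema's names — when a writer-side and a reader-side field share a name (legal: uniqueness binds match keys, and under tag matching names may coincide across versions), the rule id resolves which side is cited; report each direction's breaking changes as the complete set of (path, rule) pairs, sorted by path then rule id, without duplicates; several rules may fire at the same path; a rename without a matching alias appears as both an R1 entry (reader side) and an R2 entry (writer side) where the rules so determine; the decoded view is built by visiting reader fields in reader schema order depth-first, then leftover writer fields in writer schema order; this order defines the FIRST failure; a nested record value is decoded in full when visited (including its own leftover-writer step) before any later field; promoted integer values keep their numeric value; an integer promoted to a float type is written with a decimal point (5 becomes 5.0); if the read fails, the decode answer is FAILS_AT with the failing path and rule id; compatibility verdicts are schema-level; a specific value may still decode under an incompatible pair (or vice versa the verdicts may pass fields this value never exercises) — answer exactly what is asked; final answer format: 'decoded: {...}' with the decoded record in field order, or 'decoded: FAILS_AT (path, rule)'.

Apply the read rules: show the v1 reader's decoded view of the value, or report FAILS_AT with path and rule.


decoded: {"severity": null, "extras": null, "audit": {"locale": "alpha", "label": "omega", "latitude": -0.5}, "retries": 250, "factor": 0.0}

arrows below run writer -> reader for Account
decode walk for Account under reader schema v1:
  severity := null (absent, optional -> null)
  extras := null (absent, optional -> null)
  audit.locale := "alpha"
  audit.label := "omega" (absent -> default)
  audit.latitude := -0.5
  retries := 250
  factor := 0.0
  => decoded: {"severity": null, "extras": null, "audit": {"locale": "alpha", "label": "omega", "latitude": -0.5}, "retries": 250, "factor": 0.0}
the rest of the Account diff is inert for this question:
  field latitude in record Meta: optional changed to required -> triggers nothing under the printed rules; the Account answer is the same either way
  field locale in record Meta: optional changed to required -> triggers nothing under the printed rules; the Account answer is the same either way
  removed field label from record Meta -> changes Account's schema-level verdicts only — the decode of this value is the same
  enum Priority (field severity in record Account): symbol URGENT added -> changes Account's schema-level verdicts only — the decode of this value is the same
  renamed field extras to scores in record Account -> changes Account's schema-level verdicts only — the decode of this value is the same
  added field rating to record Account: optional float32, tag 36 (in v2 it sits immediately before scores) -> changes Account's schema-level verdicts only — the decode of this value is the same


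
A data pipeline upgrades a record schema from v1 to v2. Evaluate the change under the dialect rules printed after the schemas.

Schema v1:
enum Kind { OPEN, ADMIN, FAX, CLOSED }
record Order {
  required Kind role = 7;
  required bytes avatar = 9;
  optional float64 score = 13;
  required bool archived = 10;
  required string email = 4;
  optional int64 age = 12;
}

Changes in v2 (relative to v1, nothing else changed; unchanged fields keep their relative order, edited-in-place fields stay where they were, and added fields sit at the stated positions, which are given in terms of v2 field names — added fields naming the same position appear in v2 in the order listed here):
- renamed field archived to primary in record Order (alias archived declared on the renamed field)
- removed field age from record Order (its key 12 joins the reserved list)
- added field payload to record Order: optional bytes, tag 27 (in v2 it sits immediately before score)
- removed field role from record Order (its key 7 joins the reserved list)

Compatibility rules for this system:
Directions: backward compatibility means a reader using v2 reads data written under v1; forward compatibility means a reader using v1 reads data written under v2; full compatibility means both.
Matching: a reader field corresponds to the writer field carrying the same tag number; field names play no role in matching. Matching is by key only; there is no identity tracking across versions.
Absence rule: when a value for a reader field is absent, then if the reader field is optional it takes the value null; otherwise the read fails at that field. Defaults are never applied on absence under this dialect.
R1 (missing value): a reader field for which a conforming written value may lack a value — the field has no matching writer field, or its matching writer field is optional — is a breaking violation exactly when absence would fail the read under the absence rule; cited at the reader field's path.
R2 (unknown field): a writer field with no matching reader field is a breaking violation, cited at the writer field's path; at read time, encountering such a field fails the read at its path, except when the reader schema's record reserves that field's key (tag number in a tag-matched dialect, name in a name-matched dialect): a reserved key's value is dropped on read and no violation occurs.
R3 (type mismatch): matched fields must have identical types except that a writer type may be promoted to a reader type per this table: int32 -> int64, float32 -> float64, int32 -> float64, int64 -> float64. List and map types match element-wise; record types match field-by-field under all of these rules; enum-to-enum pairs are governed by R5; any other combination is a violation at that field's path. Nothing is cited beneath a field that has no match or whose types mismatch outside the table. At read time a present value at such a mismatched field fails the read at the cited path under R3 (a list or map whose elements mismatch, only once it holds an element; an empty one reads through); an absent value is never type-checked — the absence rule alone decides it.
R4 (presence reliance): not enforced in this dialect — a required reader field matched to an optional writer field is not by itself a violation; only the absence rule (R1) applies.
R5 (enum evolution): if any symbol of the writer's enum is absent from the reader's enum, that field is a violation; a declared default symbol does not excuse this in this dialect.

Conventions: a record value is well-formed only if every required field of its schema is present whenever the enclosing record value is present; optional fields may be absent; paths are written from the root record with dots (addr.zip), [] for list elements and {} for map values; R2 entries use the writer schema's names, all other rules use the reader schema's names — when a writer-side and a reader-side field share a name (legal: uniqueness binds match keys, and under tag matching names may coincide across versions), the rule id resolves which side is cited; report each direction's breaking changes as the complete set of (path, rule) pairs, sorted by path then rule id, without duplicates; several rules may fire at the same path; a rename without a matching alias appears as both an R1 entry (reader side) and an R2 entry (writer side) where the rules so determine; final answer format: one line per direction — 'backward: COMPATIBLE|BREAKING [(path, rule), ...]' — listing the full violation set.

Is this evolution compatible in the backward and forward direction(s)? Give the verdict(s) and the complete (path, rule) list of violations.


each type pair in Order: writer, then reader
checking backward for Order: reader v2 against writer v1:
  avatar <- avatar (bytes -> bytes, writer required)
  payload: no writer match
  score <- score (float64 -> float64, writer optional)
  primary <- archived (bool -> bool, writer required)
  email <- email (string -> string, writer required)
  role (writer side), unknown to reader
  age (writer side), unknown to reader
  nothing fires on Order: backward is COMPATIBLE
checking forward for Order: reader v1 against writer v2:
  role: no writer match
  avatar <- avatar (bytes -> bytes, writer required)
  score <- score (float64 -> float64, writer optional)
  archived <- primary (bool -> bool, writer required)
  email <- email (string -> string, writer required)
  age: no writer match
  payload (writer side), unknown to reader
  rule R2 violated at payload
  rule R1 violated at role
  => forward verdict for Order: BREAKING, 2 violation(s)

backward: COMPATIBLE []; forward: BREAKING [(payload, R2), (role, R1)]


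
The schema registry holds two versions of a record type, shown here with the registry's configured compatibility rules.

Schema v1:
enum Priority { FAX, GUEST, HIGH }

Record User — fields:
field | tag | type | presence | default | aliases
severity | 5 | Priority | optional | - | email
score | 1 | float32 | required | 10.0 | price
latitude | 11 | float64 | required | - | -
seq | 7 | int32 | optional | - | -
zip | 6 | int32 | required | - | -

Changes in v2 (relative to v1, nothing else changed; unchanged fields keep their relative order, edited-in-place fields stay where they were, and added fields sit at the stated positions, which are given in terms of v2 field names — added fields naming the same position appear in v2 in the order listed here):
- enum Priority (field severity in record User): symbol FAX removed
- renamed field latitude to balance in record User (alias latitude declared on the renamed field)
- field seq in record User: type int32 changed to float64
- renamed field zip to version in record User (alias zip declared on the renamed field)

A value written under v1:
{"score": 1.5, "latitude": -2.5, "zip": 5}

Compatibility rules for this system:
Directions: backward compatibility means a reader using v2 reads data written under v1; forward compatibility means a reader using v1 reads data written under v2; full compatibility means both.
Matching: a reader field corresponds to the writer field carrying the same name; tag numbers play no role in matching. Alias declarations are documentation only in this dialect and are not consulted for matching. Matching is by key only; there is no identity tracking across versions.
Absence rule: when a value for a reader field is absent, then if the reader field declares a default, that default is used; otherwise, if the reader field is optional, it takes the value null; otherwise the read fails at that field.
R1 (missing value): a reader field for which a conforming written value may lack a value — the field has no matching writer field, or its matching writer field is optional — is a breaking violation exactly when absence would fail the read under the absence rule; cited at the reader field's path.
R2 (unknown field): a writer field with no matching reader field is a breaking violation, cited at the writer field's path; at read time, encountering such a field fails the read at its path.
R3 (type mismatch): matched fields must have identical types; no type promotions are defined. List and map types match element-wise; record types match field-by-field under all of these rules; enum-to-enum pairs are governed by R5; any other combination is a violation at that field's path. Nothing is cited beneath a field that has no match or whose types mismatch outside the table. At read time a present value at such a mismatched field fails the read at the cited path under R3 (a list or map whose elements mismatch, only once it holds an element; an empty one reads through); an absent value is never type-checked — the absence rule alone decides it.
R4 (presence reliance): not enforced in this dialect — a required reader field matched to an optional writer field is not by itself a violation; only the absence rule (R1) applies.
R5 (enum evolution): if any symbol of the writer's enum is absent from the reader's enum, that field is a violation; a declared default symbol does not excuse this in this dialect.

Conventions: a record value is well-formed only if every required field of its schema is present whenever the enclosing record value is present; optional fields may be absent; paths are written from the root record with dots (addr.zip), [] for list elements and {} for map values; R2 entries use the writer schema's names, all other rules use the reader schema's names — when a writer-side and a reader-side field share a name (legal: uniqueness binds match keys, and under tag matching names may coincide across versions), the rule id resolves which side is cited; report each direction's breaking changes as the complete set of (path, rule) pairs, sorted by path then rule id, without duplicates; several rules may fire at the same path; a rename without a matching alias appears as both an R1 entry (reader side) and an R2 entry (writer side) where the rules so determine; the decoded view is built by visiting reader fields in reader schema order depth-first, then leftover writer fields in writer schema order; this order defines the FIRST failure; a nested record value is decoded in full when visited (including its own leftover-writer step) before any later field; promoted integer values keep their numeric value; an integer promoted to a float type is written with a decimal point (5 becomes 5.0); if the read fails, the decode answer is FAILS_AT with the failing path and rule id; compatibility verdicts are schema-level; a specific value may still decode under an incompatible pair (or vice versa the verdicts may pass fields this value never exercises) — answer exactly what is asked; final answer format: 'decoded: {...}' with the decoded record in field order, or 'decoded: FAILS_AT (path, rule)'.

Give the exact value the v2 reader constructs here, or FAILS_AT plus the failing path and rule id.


in User below, arrows point writer -> reader
decode (reader v2):
  severity := null (absent, optional -> null)
  score := 1.5
  read fails at balance under R1 (no fill)
  => FAILS_AT (balance, R1)
diffs on User not affecting the asked answer:
  enum Priority (field severity in record User): symbol FAX removed -> a verdict-level change on User — the shown value reads the same
  field seq in record User: type int32 changed to float64 -> a verdict-level change on User — the shown value reads the same
  renamed field zip to version in record User (alias zip declared on the renamed field) -> a verdict-level change on User — the shown value reads the same

decoded: FAILS_AT (balance, R1)


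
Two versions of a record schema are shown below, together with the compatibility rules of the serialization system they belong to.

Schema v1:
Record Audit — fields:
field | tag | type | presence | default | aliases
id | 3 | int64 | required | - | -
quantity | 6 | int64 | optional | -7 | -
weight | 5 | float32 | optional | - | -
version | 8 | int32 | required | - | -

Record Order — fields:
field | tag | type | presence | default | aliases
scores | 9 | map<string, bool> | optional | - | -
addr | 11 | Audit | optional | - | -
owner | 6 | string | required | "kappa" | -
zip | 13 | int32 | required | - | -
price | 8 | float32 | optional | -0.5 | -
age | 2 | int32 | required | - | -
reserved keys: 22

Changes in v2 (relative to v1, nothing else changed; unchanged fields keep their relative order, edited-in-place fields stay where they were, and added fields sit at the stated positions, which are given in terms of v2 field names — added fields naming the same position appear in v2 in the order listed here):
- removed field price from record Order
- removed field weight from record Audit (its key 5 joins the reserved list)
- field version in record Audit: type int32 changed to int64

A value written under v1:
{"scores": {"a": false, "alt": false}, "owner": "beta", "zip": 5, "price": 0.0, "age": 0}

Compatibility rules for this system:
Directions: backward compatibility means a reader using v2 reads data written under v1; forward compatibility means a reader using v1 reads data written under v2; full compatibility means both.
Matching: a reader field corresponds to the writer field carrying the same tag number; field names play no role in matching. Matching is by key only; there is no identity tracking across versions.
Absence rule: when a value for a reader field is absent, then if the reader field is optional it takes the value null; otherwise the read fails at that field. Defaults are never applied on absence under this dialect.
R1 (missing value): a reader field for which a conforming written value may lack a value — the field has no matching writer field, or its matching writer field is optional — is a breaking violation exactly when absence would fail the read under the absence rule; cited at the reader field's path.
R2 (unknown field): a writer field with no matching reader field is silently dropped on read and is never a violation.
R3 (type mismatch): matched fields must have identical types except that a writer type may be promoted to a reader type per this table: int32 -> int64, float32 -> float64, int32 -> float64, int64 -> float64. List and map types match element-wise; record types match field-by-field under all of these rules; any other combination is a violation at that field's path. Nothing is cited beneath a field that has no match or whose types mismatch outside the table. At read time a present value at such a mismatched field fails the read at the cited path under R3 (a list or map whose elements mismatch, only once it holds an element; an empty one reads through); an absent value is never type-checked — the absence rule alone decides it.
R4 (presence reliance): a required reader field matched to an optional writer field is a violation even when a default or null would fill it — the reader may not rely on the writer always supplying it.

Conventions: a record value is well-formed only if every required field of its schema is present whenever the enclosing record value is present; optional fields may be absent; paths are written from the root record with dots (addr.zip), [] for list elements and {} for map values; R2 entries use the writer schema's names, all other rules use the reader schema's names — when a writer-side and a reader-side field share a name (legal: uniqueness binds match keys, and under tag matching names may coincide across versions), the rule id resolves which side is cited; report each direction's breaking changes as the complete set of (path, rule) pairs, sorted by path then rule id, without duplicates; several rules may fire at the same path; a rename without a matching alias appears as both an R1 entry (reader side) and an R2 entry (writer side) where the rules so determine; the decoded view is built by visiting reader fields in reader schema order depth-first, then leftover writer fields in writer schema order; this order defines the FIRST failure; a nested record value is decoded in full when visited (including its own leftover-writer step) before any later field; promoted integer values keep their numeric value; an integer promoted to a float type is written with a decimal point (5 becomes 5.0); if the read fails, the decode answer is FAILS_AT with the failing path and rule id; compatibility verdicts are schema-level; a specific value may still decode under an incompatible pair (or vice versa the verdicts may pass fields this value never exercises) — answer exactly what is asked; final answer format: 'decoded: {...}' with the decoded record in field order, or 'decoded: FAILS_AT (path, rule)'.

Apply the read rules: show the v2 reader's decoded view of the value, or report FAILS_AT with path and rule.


decoded: {"scores": {"a": false, "alt": false}, "addr": null, "owner": "beta", "zip": 5, "age": 0}

each type pair in Order: writer, then reader
decoding the Order value with the v2 reader:
  scores := {"a": false, "alt": false}
  addr := null (not supplied -> null)
  owner := "beta"
  zip := 5
  age := 0
  writer price: unmatched, discarded
  => decoded: {"scores": {"a": false, "alt": false}, "addr": null, "owner": "beta", "zip": 5, "age": 0}
remaining Order differences; none change what is asked:
  removed field weight from record Audit (its key 5 joins the reserved list) -> inert under this dialect — no rule fires on Order and the result does not move
  field version in record Audit: type int32 changed to int64 -> affects the rule determinations only; this particular Order value decodes identically


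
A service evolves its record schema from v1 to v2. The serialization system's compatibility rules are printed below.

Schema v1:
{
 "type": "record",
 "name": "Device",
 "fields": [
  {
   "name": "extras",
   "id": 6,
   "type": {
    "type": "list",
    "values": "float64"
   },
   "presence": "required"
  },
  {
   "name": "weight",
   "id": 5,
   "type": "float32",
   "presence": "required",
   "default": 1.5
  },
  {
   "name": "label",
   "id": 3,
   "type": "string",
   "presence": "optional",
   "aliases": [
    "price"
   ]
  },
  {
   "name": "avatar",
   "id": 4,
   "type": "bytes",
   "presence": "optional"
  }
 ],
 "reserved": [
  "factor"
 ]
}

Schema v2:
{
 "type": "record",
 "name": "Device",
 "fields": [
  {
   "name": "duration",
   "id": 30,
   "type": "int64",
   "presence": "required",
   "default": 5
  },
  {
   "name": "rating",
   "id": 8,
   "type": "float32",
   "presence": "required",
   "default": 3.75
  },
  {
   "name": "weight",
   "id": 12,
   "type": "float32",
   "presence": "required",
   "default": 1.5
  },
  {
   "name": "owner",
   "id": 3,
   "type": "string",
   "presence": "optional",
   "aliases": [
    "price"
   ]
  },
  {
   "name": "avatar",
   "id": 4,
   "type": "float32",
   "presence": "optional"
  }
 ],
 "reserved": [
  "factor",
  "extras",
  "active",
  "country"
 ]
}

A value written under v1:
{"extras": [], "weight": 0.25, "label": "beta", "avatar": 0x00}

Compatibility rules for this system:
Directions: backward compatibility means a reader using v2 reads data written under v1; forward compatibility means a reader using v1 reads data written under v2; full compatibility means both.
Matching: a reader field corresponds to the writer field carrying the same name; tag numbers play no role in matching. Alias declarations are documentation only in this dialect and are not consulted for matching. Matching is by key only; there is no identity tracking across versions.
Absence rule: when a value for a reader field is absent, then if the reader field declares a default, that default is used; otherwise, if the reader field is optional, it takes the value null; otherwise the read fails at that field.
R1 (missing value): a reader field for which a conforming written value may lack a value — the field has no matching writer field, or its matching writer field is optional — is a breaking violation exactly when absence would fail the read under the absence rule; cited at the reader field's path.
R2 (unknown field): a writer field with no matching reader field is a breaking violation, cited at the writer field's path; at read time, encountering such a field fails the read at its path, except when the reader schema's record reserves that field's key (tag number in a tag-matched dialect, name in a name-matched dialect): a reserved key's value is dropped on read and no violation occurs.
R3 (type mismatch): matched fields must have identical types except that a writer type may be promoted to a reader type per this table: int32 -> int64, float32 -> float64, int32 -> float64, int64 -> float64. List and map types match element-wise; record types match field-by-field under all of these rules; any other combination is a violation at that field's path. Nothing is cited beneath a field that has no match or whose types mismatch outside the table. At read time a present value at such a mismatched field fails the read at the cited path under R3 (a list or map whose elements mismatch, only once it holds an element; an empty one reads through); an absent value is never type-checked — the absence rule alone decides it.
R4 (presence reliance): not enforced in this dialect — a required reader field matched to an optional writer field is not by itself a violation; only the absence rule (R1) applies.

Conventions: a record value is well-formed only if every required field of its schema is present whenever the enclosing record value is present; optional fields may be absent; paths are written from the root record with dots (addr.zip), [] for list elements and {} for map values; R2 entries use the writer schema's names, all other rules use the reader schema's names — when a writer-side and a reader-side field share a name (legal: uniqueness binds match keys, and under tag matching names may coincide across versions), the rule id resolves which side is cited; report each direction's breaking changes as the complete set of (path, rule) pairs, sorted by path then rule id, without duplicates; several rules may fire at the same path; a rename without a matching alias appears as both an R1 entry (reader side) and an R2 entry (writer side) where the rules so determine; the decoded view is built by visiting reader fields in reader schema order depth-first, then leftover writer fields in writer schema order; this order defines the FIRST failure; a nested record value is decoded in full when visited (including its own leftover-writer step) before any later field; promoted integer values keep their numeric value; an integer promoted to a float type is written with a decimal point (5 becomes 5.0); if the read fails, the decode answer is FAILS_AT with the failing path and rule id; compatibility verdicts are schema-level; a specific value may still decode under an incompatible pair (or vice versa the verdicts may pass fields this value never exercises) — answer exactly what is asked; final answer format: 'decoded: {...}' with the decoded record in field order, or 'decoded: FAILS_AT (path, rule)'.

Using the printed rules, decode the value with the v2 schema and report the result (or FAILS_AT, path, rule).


the writer's type comes first in each Device pair
decoding the Device value with the v2 reader:
  duration := 5 (no value, default fills)
  rating := 3.75 (no value, default fills)
  weight := 0.25
  owner := null (not supplied -> null)
  read fails at avatar under R3
  => FAILS_AT (avatar, R3)
ruling out the remaining Device differences:
  field weight in record Device: tag 5 changed to 12 -> inert under this dialect — no rule fires on Device and the result does not move
  removed field extras from record Device (its key "extras" joins the reserved list) -> shifts the Device verdicts, not this decode
  renamed field label to owner in record Device -> shifts the Device verdicts, not this decode
  added field rating to record Device: required float32, tag 8, default 3.75 (in v2 it sits immediately before weight) -> shifts the Device verdicts, not this decode
  added field duration to record Device: required int64, tag 30, default 5 (in v2 it sits immediately before weight) -> shifts the Device verdicts, not this decode

decoded: FAILS_AT (avatar, R3)
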